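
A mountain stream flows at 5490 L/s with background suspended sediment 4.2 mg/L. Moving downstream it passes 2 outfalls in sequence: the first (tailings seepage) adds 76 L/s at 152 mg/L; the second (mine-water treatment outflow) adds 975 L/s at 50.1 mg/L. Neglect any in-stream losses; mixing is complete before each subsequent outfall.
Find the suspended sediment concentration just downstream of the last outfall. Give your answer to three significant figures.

After outfall 1: Q = 5490 + 76.00 = 5566 L/s; C = (5490·4.200 + 76.00·152.0)/5566 = 6.218 mg/L.
After outfall 2: Q = 5566 + 975.0 = 6541 L/s; C = (5566·6.218 + 975.0·50.10)/6541 = 12.76 mg/L.

12.8 mg/L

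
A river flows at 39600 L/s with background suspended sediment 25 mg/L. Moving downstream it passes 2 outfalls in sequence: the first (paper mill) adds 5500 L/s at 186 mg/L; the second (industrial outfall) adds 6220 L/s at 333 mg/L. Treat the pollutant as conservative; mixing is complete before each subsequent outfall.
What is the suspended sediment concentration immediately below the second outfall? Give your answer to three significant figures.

After outfall 1: Q = 39600 + 5500 = 45100 L/s; C = (39600·25.00 + 5500·186.0)/45100 = 44.63 mg/L.
After outfall 2: Q = 45100 + 6220 = 51320 L/s; C = (45100·44.63 + 6220·333.0)/51320 = 79.58 mg/L.

79.6 mg/L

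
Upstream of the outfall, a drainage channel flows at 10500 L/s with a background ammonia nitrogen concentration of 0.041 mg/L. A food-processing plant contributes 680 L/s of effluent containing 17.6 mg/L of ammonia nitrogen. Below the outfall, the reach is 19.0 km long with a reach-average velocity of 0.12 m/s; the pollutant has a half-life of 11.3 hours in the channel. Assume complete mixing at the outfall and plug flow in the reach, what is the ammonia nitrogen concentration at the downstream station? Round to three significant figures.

Conservation of mass: C = (10500·0.04100 + 680.0·17.60) / 11180 = 12400/11180 = 1.109 mg/L.
Travel time t = 19.0·1000 / 0.12 = 158300 s = 43.98 h.
Half-life 11.3 h → k = ln 2 / 11.3 = 0.06134 h⁻¹ = 1.472 d⁻¹.
Applying C = C₀e^(−kt): 1.109 × 0.06735 = 0.07469 mg/L.

0.0747 mg/L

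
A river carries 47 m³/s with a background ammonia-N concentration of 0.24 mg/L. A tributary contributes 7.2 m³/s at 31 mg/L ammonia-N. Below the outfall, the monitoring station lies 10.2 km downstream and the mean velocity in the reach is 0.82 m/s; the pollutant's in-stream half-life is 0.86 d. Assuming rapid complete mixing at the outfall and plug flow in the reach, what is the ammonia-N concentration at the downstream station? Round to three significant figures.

3.85 mg/L

Mass balance: C = (47.00·0.2400 + 7.200·31.00) / 54.20 = 234.5/54.20 = 4.326 mg/L.
Travel time t = 10.2·1000 / 0.82 = 12440 s = 3.455 h.
Half-life 0.86 d → k = ln 2 / 0.86 = 0.8060 d⁻¹.
Applying C = C₀e^(−kt): 4.326 × 0.8904 = 3.852 mg/L.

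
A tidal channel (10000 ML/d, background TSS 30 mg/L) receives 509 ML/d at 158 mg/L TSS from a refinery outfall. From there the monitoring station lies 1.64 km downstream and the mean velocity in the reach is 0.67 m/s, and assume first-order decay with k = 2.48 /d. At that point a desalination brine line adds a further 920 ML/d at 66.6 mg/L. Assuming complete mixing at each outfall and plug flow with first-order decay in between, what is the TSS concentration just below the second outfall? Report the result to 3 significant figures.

After mixing, C = (10000·30.00 + 509.0·158.0) / 10510 = 380400/10510 = 36.20 mg/L; combined flow 10510 ML/d.
Travel time t = 1.64·1000 / 0.67 = 2448 s = 0.6799 h.
First-order decay: C = 36.20·exp(−k·t) = 36.20·0.9322 = 33.74 mg/L.
Second outfall: C = (10510·33.74 + 920.0·66.60)/11430 = 36.39 mg/L.

36.4 mg/L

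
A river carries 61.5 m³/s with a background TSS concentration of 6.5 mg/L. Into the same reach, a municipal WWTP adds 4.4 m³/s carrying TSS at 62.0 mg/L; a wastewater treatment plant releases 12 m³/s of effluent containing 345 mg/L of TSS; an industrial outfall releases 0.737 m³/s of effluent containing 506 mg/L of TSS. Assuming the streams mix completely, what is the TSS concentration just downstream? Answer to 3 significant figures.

65.9 mg/L

Mixed concentration C = ΣQC/ΣQ = (61.50·6.500 + 4.400·62.00 + 12.00·345.0 + 0.7370·506.0) / 78.64 = 5185/78.64 = 65.94 mg/L.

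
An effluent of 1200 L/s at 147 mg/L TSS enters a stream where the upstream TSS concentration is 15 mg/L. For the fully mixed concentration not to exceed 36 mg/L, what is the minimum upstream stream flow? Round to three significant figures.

Set C_mix = 36: (Q·15.00 + 1200·147.0) / (Q + 1200) = 36
→ Q = 1200·(147.0 − 36)/(36 − 15.00) = 6343 L/s.

6340 L/s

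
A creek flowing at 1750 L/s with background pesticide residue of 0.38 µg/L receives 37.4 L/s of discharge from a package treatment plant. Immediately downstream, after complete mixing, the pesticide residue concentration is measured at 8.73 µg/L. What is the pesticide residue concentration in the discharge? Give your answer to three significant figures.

Mass balance: 1750·0.3800 + 37.40·Cₑ = 1787·8.730
→ Cₑ = (1787·8.730 − 1750·0.3800) / 37.40 = 399.4 µg/L.

399 µg/L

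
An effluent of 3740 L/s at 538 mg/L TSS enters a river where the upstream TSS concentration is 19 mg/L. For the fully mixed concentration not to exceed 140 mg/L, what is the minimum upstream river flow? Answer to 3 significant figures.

12300 L/s

Set C_mix = 140: (Q·19.00 + 3740·538.0) / (Q + 3740) = 140
→ Q = 3740·(538.0 − 140)/(140 − 19.00) = 12300 L/s.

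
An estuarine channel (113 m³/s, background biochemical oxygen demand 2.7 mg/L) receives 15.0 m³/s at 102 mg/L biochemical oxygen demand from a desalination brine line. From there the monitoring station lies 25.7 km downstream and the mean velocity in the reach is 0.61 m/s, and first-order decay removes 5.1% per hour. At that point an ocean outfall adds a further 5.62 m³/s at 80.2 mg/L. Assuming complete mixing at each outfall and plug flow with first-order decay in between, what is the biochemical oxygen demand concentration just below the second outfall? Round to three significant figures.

Flow-weighted average: C = (113.0·2.700 + 15.00·102.0) / 128.0 = 1835/128.0 = 14.34 mg/L; combined flow 128.0 m³/s.
Travel time t = 25.7·1000 / 0.61 = 42130 s = 11.70 h.
5.1%/h lost → k = −ln(1 − 0.051) = 0.05235 h⁻¹.
Decay over the reach: 14.34·exp(−kt) = 14.34·0.5419 = 7.770 mg/L.
Second outfall: C = (128.0·7.770 + 5.620·80.20)/133.6 = 10.82 mg/L.

10.8 mg/L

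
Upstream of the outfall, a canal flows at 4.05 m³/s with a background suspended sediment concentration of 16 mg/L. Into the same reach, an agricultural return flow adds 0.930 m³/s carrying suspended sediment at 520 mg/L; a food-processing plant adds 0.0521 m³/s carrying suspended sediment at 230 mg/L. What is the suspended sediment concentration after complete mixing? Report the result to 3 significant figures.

111 mg/L

Conservation of mass: C = (4.050·16.00 + 0.9300·520.0 + 0.05210·230.0) / 5.032 = 560.4/5.032 = 111.4 mg/L.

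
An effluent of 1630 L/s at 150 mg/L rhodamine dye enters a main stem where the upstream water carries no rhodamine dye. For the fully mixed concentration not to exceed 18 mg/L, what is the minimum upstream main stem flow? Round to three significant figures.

Set C_mix = 18: (Q·0 + 1630·150.0) / (Q + 1630) = 18
→ Q = 1630·(150.0 − 18)/(18 − 0) = 11950 L/s.

12000 L/s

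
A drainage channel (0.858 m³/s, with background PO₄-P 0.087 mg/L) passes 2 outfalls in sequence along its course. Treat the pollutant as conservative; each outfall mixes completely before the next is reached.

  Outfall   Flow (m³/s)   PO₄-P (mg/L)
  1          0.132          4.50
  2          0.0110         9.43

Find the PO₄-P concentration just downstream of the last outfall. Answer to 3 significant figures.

After outfall 1: Q = 0.8580 + 0.1320 = 0.9900 m³/s; C = (0.8580·0.08700 + 0.1320·4.500)/0.9900 = 0.6754 mg/L.
After outfall 2: Q = 0.9900 + 0.01100 = 1.001 m³/s; C = (0.9900·0.6754 + 0.01100·9.430)/1.001 = 0.7716 mg/L.

0.772 mg/L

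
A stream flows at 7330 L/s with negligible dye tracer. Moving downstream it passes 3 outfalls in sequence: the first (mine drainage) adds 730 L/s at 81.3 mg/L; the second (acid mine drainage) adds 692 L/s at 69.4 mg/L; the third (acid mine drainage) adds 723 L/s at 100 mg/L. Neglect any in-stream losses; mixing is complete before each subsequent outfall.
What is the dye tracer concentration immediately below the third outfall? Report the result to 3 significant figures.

Outfall 1: combined Q = 8060 L/s; C = (7330·0 + 730.0·81.30)/8060 = 7.363 mg/L.
Outfall 2: combined Q = 8752 L/s; C = (8060·7.363 + 692.0·69.40)/8752 = 12.27 mg/L.
Outfall 3: combined Q = 9475 L/s; C = (8752·12.27 + 723.0·100.0)/9475 = 18.96 mg/L.

19.0 mg/L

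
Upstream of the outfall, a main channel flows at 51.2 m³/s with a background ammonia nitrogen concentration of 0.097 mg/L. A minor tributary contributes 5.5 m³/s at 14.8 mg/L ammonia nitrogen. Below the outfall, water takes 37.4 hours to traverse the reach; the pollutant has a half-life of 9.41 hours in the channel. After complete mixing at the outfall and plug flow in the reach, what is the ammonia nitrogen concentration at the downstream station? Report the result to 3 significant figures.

0.0969 mg/L

After mixing, C = (51.20·0.09700 + 5.500·14.80) / 56.70 = 86.37/56.70 = 1.523 mg/L.
Half-life 9.41 h → k = ln 2 / 9.41 = 0.07366 h⁻¹ = 1.768 d⁻¹.
Applying C = C₀e^(−kt): 1.523 × 0.06361 = 0.09690 mg/L.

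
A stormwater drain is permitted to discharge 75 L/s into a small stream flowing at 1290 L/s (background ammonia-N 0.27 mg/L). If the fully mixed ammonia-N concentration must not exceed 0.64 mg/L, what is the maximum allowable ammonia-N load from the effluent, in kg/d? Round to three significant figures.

45.4 kg/d

Mass balance at the limit: 1290·0.2700 + 75.00·Cₑ = 1365·0.64 → Cₑ = 7.004 mg/L.
75.00 L/s = 0.07500 m³/s. Load = 0.07500 m³/s × 7.004 g/m³ × 86 400 s/d = 45.39 kg/d.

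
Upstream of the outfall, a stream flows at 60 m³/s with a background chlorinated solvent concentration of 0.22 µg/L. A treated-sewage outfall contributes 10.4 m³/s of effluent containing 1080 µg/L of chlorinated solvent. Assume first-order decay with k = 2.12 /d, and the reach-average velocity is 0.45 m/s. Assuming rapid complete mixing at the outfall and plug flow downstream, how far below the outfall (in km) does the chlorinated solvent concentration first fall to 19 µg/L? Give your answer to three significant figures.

39.0 km

After mixing, C = (60.00·0.2200 + 10.40·1080) / 70.40 = 11250/70.40 = 159.7 µg/L.
Set 159.7·exp(−k·t) = 19 → t = ln(159.7/19)/k = 86770 s = 24.10 h.
Distance = v·t = 0.45·86770 = 39050 m = 39.05 km.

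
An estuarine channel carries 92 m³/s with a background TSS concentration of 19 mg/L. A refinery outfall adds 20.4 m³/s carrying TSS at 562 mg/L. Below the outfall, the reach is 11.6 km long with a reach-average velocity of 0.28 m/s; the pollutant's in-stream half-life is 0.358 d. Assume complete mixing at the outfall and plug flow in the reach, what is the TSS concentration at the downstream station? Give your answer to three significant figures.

Mass balance: C = (92.00·19.00 + 20.40·562.0) / 112.4 = 13210/112.4 = 117.6 mg/L.
Travel time t = 11.6·1000 / 0.28 = 41430 s = 11.51 h.
Half-life 0.358 d → k = ln 2 / 0.358 = 1.936 d⁻¹.
After decay, C = 117.6 × e^(−kt) = 117.6 × 0.3952 = 46.46 mg/L.

46.5 mg/L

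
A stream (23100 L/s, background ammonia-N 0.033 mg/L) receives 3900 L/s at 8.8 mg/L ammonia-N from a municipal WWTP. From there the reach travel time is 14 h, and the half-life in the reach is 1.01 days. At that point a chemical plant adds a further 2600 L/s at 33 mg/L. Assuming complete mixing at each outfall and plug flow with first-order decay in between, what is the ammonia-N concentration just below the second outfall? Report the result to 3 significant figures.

Flow-weighted average: C = (23100·0.03300 + 3900·8.800) / 27000 = 35080/27000 = 1.299 mg/L; combined flow 27000 L/s.
Half-life 1.01 d → k = ln 2 / 1.01 = 0.6863 d⁻¹.
After decay, C = 1.299 × e^(−kt) = 1.299 × 0.6701 = 0.8707 mg/L.
At the second outfall, C = (27000·0.8707 + 2600·33.00) / (27000 + 2600) = 3.693 mg/L.

3.69 mg/L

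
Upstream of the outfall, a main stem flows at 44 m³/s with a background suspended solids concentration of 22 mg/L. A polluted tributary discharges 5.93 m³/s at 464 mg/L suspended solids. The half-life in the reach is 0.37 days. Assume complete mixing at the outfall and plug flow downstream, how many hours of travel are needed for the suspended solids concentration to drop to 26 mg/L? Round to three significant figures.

13.5 h

Flow-weighted average: C = (44.00·22.00 + 5.930·464.0) / 49.93 = 3720/49.93 = 74.49 mg/L.
Half-life 0.37 d → k = ln 2 / 0.37 = 1.873 d⁻¹.
74.49·exp(−k·t) = 26 → t = ln(74.49/26)/k = 48550 s = 13.49 h.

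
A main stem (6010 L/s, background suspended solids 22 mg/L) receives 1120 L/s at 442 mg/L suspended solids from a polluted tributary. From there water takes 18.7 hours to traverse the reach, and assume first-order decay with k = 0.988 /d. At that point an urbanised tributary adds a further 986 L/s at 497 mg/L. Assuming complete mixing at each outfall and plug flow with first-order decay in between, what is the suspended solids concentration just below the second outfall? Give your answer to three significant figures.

Flow-weighted average: C = (6010·22.00 + 1120·442.0) / 7130 = 627300/7130 = 87.97 mg/L; combined flow 7130 L/s.
First-order decay: C = 87.97·exp(−k·t) = 87.97·0.4631 = 40.74 mg/L.
At the second outfall, C = (7130·40.74 + 986.0·497.0) / (7130 + 986.0) = 96.17 mg/L.

96.2 mg/L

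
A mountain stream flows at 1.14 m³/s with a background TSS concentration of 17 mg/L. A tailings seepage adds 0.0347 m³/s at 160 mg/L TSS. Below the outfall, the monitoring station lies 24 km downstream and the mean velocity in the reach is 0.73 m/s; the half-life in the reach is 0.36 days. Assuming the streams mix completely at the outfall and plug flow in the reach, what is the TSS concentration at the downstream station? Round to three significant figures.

Conservation of mass: C = (1.140·17.00 + 0.03470·160.0) / 1.175 = 24.93/1.175 = 21.22 mg/L.
Travel time t = 24·1000 / 0.73 = 32880 s = 9.132 h.
Half-life 0.36 d → k = ln 2 / 0.36 = 1.925 d⁻¹.
Decay over the reach: 21.22·exp(−kt) = 21.22·0.4806 = 10.20 mg/L.

10.2 mg/L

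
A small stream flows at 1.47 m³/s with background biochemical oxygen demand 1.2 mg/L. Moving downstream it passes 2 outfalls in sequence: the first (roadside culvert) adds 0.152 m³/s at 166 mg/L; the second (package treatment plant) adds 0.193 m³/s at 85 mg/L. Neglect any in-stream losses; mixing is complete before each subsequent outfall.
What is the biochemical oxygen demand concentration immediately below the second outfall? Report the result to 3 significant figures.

Outfall 1: combined Q = 1.622 m³/s; C = (1.470·1.200 + 0.1520·166.0)/1.622 = 16.64 mg/L.
Outfall 2: combined Q = 1.815 m³/s; C = (1.622·16.64 + 0.1930·85.00)/1.815 = 23.91 mg/L.

23.9 mg/L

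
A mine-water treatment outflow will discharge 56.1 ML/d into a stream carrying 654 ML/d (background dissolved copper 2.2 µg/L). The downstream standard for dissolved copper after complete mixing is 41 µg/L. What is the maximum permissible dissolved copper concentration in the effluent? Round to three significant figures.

493 µg/L

At the limit, (Qr·Cr + Qe·Cₑ)/(Qr + Qe) = 41:
Cₑ = (710.1·41 − 654.0·2.200) / 56.10 = 493.3 µg/L.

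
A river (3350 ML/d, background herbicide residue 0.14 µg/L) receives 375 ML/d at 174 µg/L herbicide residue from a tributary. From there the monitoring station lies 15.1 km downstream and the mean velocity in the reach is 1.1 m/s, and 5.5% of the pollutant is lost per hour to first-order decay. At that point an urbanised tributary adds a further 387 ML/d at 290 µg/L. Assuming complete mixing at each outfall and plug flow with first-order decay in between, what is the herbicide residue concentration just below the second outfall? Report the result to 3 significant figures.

Conservation of mass: C = (3350·0.1400 + 375.0·174.0) / 3725 = 65720/3725 = 17.64 µg/L; combined flow 3725 ML/d.
Travel time t = 15.1·1000 / 1.1 = 13730 s = 3.813 h.
5.5%/h lost → k = −ln(1 − 0.055) = 0.05657 h⁻¹.
After decay, C = 17.64 × e^(−kt) = 17.64 × 0.8060 = 14.22 µg/L.
Second outfall: C = (3725·14.22 + 387.0·290.0)/4112 = 40.17 µg/L.

40.2 µg/L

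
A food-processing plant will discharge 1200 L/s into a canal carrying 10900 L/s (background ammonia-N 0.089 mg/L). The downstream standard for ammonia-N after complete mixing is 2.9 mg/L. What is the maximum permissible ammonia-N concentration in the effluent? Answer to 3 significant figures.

At the limit, (Qr·Cr + Qe·Cₑ)/(Qr + Qe) = 2.9:
Cₑ = (12100·2.9 − 10900·0.08900) / 1200 = 28.43 mg/L.

28.4 mg/L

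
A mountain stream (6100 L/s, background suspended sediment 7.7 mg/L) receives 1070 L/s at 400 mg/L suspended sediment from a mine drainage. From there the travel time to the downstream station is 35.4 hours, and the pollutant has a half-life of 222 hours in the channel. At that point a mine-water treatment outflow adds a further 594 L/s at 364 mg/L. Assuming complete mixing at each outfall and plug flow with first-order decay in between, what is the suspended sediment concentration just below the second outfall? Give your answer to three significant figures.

82.6 mg/L

Conservation of mass: C = (6100·7.700 + 1070·400.0) / 7170 = 475000/7170 = 66.24 mg/L; combined flow 7170 L/s.
Half-life 222 h → k = ln 2 / 222 = 0.003122 h⁻¹ = 0.07493 d⁻¹.
Decay over the reach: 66.24·exp(−kt) = 66.24·0.8954 = 59.31 mg/L.
At the second outfall, C = (7170·59.31 + 594.0·364.0) / (7170 + 594.0) = 82.62 mg/L.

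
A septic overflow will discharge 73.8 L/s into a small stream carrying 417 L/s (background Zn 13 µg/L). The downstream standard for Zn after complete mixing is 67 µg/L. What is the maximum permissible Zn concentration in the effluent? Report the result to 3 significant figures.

372 µg/L

At the limit, (Qr·Cr + Qe·Cₑ)/(Qr + Qe) = 67:
Cₑ = (490.8·67 − 417.0·13.00) / 73.80 = 372.1 µg/L.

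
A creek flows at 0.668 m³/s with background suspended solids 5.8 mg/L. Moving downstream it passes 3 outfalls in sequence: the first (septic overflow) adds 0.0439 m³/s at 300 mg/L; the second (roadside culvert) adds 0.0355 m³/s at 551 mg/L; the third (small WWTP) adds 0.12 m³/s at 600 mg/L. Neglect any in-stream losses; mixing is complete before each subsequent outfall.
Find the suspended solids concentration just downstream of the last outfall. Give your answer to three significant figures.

Below outfall 1: Q → 0.7119 m³/s, C = (0.6680·5.800 + 0.04390·300.0)/0.7119 = 23.94 mg/L.
Below outfall 2: Q → 0.7474 m³/s, C = (0.7119·23.94 + 0.03550·551.0)/0.7474 = 48.98 mg/L.
Below outfall 3: Q → 0.8674 m³/s, C = (0.7474·48.98 + 0.1200·600.0)/0.8674 = 125.2 mg/L.

125 mg/L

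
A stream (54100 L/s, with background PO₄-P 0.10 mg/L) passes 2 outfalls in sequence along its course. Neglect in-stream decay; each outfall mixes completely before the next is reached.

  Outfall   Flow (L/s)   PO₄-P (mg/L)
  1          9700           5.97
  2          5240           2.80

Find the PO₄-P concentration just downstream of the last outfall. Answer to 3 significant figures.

Below outfall 1: Q → 63800 L/s, C = (54100·0.1000 + 9700·5.970)/63800 = 0.9925 mg/L.
Below outfall 2: Q → 69040 L/s, C = (63800·0.9925 + 5240·2.800)/69040 = 1.130 mg/L.

1.13 mg/L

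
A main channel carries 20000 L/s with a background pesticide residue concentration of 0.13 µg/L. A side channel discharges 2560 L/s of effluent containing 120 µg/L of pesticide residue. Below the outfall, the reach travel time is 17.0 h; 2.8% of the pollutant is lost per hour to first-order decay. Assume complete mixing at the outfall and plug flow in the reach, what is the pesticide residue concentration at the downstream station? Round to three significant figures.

Flow-weighted average: C = (20000·0.1300 + 2560·120.0) / 22560 = 309800/22560 = 13.73 µg/L.
2.8%/h lost → k = −ln(1 − 0.028) = 0.02840 h⁻¹.
After decay, C = 13.73 × e^(−kt) = 13.73 × 0.6171 = 8.474 µg/L.

8.47 µg/L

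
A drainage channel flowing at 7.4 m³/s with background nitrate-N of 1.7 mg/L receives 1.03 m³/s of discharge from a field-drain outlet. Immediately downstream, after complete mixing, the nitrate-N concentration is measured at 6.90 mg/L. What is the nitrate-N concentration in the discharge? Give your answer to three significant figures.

Mass balance: 7.400·1.700 + 1.030·Cₑ = 8.430·6.900
→ Cₑ = (8.430·6.900 − 7.400·1.700) / 1.030 = 44.26 mg/L.

44.3 mg/L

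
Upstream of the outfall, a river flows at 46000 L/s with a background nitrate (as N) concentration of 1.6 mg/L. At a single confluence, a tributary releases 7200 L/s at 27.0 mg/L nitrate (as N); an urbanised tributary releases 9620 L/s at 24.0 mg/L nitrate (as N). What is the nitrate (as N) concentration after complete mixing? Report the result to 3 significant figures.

Flow-weighted average: C = (46000·1.600 + 7200·27.00 + 9620·24.00) / 62820 = 498900/62820 = 7.941 mg/L.

7.94 mg/L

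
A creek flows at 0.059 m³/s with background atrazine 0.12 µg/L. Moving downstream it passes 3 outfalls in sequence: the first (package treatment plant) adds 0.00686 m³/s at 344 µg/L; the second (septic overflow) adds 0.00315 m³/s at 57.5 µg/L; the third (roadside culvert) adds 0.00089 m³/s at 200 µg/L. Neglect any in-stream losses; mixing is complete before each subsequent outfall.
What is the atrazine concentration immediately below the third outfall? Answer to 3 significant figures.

39.0 µg/L

Below outfall 1: Q → 0.06586 m³/s, C = (0.05900·0.1200 + 0.006860·344.0)/0.06586 = 35.94 µg/L.
Below outfall 2: Q → 0.06901 m³/s, C = (0.06586·35.94 + 0.003150·57.50)/0.06901 = 36.92 µg/L.
Below outfall 3: Q → 0.06990 m³/s, C = (0.06901·36.92 + 0.0008900·200.0)/0.06990 = 39.00 µg/L.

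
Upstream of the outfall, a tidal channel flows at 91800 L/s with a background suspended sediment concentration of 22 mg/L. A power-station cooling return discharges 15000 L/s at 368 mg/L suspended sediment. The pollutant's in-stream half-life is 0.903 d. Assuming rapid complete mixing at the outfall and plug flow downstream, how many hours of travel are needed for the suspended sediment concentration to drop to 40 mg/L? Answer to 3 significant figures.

17.8 h

Mass balance: C = (91800·22.00 + 15000·368.0) / 106800 = 7540000/106800 = 70.60 mg/L.
Half-life 0.903 d → k = ln 2 / 0.903 = 0.7676 d⁻¹.
70.60·exp(−k·t) = 40 → t = ln(70.60/40)/k = 63940 s = 17.76 h.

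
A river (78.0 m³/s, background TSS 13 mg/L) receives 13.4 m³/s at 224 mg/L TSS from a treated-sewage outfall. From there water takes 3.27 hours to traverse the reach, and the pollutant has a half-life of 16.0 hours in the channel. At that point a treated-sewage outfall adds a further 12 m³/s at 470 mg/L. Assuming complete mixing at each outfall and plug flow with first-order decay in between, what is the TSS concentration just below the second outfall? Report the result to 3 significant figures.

88.3 mg/L

Mixed concentration C = ΣQC/ΣQ = (78.00·13.00 + 13.40·224.0) / 91.40 = 4016/91.40 = 43.93 mg/L; combined flow 91.40 m³/s.
Half-life 16.0 h → k = ln 2 / 16.0 = 0.04332 h⁻¹ = 1.040 d⁻¹.
First-order decay: C = 43.93·exp(−k·t) = 43.93·0.8679 = 38.13 mg/L.
Second outfall: C = (91.40·38.13 + 12.00·470.0)/103.4 = 88.25 mg/L.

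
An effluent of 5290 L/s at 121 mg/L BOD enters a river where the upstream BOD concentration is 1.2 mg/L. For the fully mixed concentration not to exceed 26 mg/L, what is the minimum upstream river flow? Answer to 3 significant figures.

20300 L/s

Set C_mix = 26: (Q·1.200 + 5290·121.0) / (Q + 5290) = 26
→ Q = 5290·(121.0 − 26)/(26 − 1.200) = 20260 L/s.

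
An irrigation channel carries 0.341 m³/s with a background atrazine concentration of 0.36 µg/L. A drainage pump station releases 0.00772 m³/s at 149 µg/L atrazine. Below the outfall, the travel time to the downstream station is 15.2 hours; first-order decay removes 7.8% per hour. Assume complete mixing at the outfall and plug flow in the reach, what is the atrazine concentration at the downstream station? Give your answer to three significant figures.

1.06 µg/L

Mixed concentration C = ΣQC/ΣQ = (0.3410·0.3600 + 0.007720·149.0) / 0.3487 = 1.273/0.3487 = 3.651 µg/L.
7.8%/h lost → k = −ln(1 − 0.078) = 0.08121 h⁻¹.
First-order decay: C = 3.651·exp(−k·t) = 3.651·0.2910 = 1.062 µg/L.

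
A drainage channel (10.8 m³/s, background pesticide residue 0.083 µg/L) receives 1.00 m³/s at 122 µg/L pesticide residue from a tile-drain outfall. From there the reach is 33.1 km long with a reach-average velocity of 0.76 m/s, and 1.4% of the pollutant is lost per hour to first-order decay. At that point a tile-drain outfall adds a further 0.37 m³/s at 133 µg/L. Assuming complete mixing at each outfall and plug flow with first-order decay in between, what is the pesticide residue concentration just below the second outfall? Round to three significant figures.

After mixing, C = (10.80·0.08300 + 1.000·122.0) / 11.80 = 122.9/11.80 = 10.41 µg/L; combined flow 11.80 m³/s.
Travel time t = 33.1·1000 / 0.76 = 43550 s = 12.10 h.
1.4%/h lost → k = −ln(1 − 0.014) = 0.01410 h⁻¹.
After decay, C = 10.41 × e^(−kt) = 10.41 × 0.8432 = 8.782 µg/L.
Second outfall: C = (11.80·8.782 + 0.3700·133.0)/12.17 = 12.56 µg/L.

12.6 µg/L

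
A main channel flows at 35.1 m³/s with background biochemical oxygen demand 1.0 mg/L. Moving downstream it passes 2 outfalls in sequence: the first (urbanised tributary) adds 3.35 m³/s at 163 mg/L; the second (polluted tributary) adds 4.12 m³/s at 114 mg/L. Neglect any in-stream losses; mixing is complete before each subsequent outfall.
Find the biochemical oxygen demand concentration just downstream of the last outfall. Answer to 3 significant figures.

Outfall 1: combined Q = 38.45 m³/s; C = (35.10·1.000 + 3.350·163.0)/38.45 = 15.11 mg/L.
Outfall 2: combined Q = 42.57 m³/s; C = (38.45·15.11 + 4.120·114.0)/42.57 = 24.68 mg/L.

24.7 mg/L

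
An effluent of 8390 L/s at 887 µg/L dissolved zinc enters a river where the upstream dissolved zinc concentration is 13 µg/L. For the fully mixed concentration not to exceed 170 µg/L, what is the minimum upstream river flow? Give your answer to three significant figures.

Set C_mix = 170: (Q·13.00 + 8390·887.0) / (Q + 8390) = 170
→ Q = 8390·(887.0 − 170)/(170 − 13.00) = 38320 L/s.

38300 L/s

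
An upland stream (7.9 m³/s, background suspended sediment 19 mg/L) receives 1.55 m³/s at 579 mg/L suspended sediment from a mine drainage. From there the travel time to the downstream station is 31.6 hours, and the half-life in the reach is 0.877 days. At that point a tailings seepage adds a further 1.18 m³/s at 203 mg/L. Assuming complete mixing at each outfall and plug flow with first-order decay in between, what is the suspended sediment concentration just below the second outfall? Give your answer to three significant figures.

Conservation of mass: C = (7.900·19.00 + 1.550·579.0) / 9.450 = 1048/9.450 = 110.9 mg/L; combined flow 9.450 m³/s.
Half-life 0.877 d → k = ln 2 / 0.877 = 0.7904 d⁻¹.
Applying C = C₀e^(−kt): 110.9 × 0.3532 = 39.16 mg/L.
At the second outfall, C = (9.450·39.16 + 1.180·203.0) / (9.450 + 1.180) = 57.34 mg/L.

57.3 mg/L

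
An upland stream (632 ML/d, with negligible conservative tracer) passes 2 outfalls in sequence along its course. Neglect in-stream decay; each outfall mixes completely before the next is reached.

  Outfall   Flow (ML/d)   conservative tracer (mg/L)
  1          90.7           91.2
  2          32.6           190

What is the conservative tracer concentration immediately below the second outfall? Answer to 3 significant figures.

After outfall 1: Q = 632.0 + 90.70 = 722.7 ML/d; C = (632.0·0 + 90.70·91.20)/722.7 = 11.45 mg/L.
After outfall 2: Q = 722.7 + 32.60 = 755.3 ML/d; C = (722.7·11.45 + 32.60·190.0)/755.3 = 19.15 mg/L.

19.2 mg/L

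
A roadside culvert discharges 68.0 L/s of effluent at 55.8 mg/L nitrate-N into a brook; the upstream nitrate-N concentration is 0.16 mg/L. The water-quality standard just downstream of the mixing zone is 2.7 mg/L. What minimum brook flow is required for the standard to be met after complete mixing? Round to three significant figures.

Set C_mix = 2.7: (Q·0.1600 + 68.00·55.80) / (Q + 68.00) = 2.7
→ Q = 68.00·(55.80 − 2.7)/(2.7 − 0.1600) = 1422 L/s.

1420 L/s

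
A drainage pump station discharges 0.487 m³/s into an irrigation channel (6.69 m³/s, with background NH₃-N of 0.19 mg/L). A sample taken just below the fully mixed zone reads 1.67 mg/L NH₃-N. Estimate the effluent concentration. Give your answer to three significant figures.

Mass balance: 6.690·0.1900 + 0.4870·Cₑ = 7.177·1.670
→ Cₑ = (7.177·1.670 − 6.690·0.1900) / 0.4870 = 22.00 mg/L.

22.0 mg/L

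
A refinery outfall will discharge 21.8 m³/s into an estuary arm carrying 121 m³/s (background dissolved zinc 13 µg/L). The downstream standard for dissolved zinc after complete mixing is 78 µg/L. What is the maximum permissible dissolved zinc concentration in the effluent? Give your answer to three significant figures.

439 µg/L

At the limit, (Qr·Cr + Qe·Cₑ)/(Qr + Qe) = 78:
Cₑ = (142.8·78 − 121.0·13.00) / 21.80 = 438.8 µg/L.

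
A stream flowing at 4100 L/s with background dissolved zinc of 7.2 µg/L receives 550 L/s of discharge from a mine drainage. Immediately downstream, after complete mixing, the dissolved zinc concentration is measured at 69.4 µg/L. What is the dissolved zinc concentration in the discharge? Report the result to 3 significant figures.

533 µg/L

Mass balance: 4100·7.200 + 550.0·Cₑ = 4650·69.40
→ Cₑ = (4650·69.40 − 4100·7.200) / 550.0 = 533.1 µg/L.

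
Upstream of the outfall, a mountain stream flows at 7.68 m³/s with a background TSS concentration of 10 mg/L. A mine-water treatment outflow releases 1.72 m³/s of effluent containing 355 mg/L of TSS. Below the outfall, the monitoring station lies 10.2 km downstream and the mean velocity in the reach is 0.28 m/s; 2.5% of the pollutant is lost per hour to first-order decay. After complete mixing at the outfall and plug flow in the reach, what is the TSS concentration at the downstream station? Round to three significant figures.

Conservation of mass: C = (7.680·10.00 + 1.720·355.0) / 9.400 = 687.4/9.400 = 73.13 mg/L.
Travel time t = 10.2·1000 / 0.28 = 36430 s = 10.12 h.
2.5%/h lost → k = −ln(1 − 0.025) = 0.02532 h⁻¹.
Applying C = C₀e^(−kt): 73.13 × 0.7740 = 56.60 mg/L.

56.6 mg/L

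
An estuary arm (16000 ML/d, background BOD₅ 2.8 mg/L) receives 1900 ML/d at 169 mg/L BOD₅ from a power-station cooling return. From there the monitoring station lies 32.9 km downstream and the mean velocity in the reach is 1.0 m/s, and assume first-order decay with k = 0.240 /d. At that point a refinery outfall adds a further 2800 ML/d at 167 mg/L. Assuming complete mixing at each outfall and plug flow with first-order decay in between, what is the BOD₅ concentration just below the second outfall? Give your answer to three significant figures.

Conservation of mass: C = (16000·2.800 + 1900·169.0) / 17900 = 365900/17900 = 20.44 mg/L; combined flow 17900 ML/d.
Travel time t = 32.9·1000 / 1.0 = 32900 s = 9.139 h.
Decay over the reach: 20.44·exp(−kt) = 20.44·0.9127 = 18.66 mg/L.
At the second outfall, C = (17900·18.66 + 2800·167.0) / (17900 + 2800) = 38.72 mg/L.

38.7 mg/L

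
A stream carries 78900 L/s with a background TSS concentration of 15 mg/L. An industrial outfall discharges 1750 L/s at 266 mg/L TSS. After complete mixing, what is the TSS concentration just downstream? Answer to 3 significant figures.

Flow-weighted average: C = (78900·15.00 + 1750·266.0) / 80650 = 1649000/80650 = 20.45 mg/L.

20.4 mg/L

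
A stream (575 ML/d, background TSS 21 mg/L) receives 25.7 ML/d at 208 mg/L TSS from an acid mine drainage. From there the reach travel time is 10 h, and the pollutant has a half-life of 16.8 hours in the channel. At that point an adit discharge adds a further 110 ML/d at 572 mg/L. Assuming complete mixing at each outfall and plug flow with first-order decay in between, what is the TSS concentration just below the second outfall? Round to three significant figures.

105 mg/L

Mass balance: C = (575.0·21.00 + 25.70·208.0) / 600.7 = 17420/600.7 = 29.00 mg/L; combined flow 600.7 ML/d.
Half-life 16.8 h → k = ln 2 / 16.8 = 0.04126 h⁻¹ = 0.9902 d⁻¹.
Applying C = C₀e^(−kt): 29.00 × 0.6619 = 19.20 mg/L.
At the second outfall, C = (600.7·19.20 + 110.0·572.0) / (600.7 + 110.0) = 104.8 mg/L.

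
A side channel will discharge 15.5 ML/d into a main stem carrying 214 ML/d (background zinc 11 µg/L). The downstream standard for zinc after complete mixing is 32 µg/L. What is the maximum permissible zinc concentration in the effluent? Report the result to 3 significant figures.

322 µg/L

At the limit, (Qr·Cr + Qe·Cₑ)/(Qr + Qe) = 32:
Cₑ = (229.5·32 − 214.0·11.00) / 15.50 = 321.9 µg/L.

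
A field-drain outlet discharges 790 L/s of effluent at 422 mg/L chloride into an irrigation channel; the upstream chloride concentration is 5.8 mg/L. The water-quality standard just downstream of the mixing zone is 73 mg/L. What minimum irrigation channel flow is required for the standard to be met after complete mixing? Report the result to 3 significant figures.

Set C_mix = 73: (Q·5.800 + 790.0·422.0) / (Q + 790.0) = 73
→ Q = 790.0·(422.0 − 73)/(73 − 5.800) = 4103 L/s.

4100 L/s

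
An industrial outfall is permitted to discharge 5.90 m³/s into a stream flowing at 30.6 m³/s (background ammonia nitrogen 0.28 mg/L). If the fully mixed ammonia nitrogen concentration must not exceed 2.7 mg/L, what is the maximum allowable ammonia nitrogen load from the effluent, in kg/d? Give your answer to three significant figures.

7770 kg/d

Mass balance at the limit: 30.60·0.2800 + 5.900·Cₑ = 36.50·2.7 → Cₑ = 15.25 mg/L.
Load = 5.900 m³/s × 15.25 g/m³ × 86 400 s/d = 7774 kg/d.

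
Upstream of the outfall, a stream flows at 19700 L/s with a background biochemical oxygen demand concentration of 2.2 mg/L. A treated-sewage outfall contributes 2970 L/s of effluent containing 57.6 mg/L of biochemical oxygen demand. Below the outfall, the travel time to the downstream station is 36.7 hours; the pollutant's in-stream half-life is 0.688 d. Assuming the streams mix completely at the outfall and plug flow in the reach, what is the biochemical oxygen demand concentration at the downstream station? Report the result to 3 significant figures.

Mass balance: C = (19700·2.200 + 2970·57.60) / 22670 = 214400/22670 = 9.458 mg/L.
Half-life 0.688 d → k = ln 2 / 0.688 = 1.007 d⁻¹.
Applying C = C₀e^(−kt): 9.458 × 0.2143 = 2.026 mg/L.

2.03 mg/L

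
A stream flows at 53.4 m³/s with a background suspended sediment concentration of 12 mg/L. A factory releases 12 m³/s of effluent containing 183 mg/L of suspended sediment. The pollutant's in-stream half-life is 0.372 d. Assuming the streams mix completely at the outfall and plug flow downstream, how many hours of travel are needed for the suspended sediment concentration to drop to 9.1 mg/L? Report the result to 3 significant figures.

20.1 h

Conservation of mass: C = (53.40·12.00 + 12.00·183.0) / 65.40 = 2837/65.40 = 43.38 mg/L.
Half-life 0.372 d → k = ln 2 / 0.372 = 1.863 d⁻¹.
43.38·exp(−k·t) = 9.1 → t = ln(43.38/9.1)/k = 72410 s = 20.11 h.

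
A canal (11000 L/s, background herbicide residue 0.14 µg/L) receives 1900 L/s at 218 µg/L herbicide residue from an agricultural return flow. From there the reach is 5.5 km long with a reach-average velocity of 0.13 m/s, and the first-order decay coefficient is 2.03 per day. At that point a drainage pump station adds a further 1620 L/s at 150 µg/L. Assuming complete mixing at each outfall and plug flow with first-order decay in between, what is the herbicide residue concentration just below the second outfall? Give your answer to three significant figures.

27.3 µg/L

Mass balance: C = (11000·0.1400 + 1900·218.0) / 12900 = 415700/12900 = 32.23 µg/L; combined flow 12900 L/s.
Travel time t = 5.5·1000 / 0.13 = 42310 s = 11.75 h.
Decay over the reach: 32.23·exp(−kt) = 32.23·0.3701 = 11.93 µg/L.
Second outfall: C = (12900·11.93 + 1620·150.0)/14520 = 27.33 µg/L.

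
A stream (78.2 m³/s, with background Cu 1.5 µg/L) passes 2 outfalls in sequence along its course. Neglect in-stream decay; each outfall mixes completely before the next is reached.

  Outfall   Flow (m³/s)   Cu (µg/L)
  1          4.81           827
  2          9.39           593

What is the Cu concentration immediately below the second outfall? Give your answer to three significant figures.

105 µg/L

Below outfall 1: Q → 83.01 m³/s, C = (78.20·1.500 + 4.810·827.0)/83.01 = 49.33 µg/L.
Below outfall 2: Q → 92.40 m³/s, C = (83.01·49.33 + 9.390·593.0)/92.40 = 104.6 µg/L.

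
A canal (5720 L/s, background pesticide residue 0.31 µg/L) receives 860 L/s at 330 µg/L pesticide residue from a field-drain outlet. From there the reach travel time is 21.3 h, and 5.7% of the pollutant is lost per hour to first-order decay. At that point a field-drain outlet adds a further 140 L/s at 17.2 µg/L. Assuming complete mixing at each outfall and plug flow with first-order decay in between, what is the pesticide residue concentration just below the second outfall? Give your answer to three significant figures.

Conservation of mass: C = (5720·0.3100 + 860.0·330.0) / 6580 = 285600/6580 = 43.40 µg/L; combined flow 6580 L/s.
5.7%/h lost → k = −ln(1 − 0.057) = 0.05869 h⁻¹.
Applying C = C₀e^(−kt): 43.40 × 0.2865 = 12.43 µg/L.
At the second outfall, C = (6580·12.43 + 140.0·17.20) / (6580 + 140.0) = 12.53 µg/L.

12.5 µg/L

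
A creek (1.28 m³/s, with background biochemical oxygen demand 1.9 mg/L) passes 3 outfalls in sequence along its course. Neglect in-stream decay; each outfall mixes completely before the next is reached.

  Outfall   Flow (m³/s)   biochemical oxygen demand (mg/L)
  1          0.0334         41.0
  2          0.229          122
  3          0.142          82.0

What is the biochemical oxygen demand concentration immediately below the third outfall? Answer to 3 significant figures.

25.8 mg/L

After outfall 1: Q = 1.280 + 0.03340 = 1.313 m³/s; C = (1.280·1.900 + 0.03340·41.00)/1.313 = 2.894 mg/L.
After outfall 2: Q = 1.313 + 0.2290 = 1.542 m³/s; C = (1.313·2.894 + 0.2290·122.0)/1.542 = 20.58 mg/L.
After outfall 3: Q = 1.542 + 0.1420 = 1.684 m³/s; C = (1.542·20.58 + 0.1420·82.00)/1.684 = 25.76 mg/L.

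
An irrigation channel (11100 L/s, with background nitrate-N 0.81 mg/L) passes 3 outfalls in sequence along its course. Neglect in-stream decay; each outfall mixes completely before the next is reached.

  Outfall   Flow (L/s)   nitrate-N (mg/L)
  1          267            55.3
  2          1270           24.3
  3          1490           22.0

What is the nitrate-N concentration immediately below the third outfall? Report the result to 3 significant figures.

6.19 mg/L

After outfall 1: Q = 11100 + 267.0 = 11370 L/s; C = (11100·0.8100 + 267.0·55.30)/11370 = 2.090 mg/L.
After outfall 2: Q = 11370 + 1270 = 12640 L/s; C = (11370·2.090 + 1270·24.30)/12640 = 4.322 mg/L.
After outfall 3: Q = 12640 + 1490 = 14130 L/s; C = (12640·4.322 + 1490·22.00)/14130 = 6.187 mg/L.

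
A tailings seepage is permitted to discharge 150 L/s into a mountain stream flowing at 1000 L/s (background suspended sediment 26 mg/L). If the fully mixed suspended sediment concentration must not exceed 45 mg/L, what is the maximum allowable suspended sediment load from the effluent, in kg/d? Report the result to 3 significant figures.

Mass balance at the limit: 1000·26.00 + 150.0·Cₑ = 1150·45 → Cₑ = 171.7 mg/L.
150.0 L/s = 0.1500 m³/s. Load = 0.1500 m³/s × 171.7 g/m³ × 86 400 s/d = 2225 kg/d.

2220 kg/d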